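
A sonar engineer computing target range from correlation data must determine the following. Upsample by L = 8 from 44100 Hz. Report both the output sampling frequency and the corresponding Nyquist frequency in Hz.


Step 1 — output sample rate after interpolation by L:
fs_out = L * fs_in = 8 * 44100 = 352800 Hz

Step 2 — Nyquist frequency of the output stream:
f_Nyq = fs_out / 2 = 352800 / 2 = 176400.0 Hz

fs_out = 352800 Hz; f_Nyquist = 176400.0 Hz


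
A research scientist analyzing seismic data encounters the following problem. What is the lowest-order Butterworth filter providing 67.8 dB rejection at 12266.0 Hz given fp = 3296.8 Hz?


Butterworth filter order formula:
n = log10(10^(A/10) - 1) / (2 * log10(f_stop/f_pass))
10^(67.8/10) - 1 = 6025594.8607
f_stop/f_pass = 12266.0 / 3296.8 = 3.7206
n = 5.941 -> ceil = 6

6


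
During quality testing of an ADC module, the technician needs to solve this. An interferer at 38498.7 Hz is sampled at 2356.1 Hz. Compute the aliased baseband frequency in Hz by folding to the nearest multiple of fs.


Compute the nearest integer multiple of fs to the signal:
n = round(38498.7 / 2356.1) = 16
f_alias = |38498.7 - 16 * 2356.1|
        = |38498.7 - 37697.6|
        = 801.1 Hz

801.1


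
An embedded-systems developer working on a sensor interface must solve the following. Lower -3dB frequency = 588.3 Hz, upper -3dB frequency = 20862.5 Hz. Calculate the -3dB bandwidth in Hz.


Bandwidth is the difference of -3dB frequencies:
BW = f_high - f_low
   = 20862.5 - 588.3
   = 20274.2 Hz

20274.2 Hz


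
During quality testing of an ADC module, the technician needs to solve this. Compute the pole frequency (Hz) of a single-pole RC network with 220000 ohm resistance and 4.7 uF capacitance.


Cutoff frequency of a first-order RC filter:
fc = 1 / (2 * pi * R * C)
C = 4.7 uF = 4.7e-06 F
fc = 1 / (2 * pi * 220000 * 4.7e-06)
   = 1 / 6.4968136076237
   = 0.153922 Hz

0.153922 Hz


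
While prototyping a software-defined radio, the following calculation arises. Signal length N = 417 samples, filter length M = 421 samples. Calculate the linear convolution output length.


Linear convolution output length:
L = N + M - 1
  = 417 + 421 - 1
  = 837 samples

837


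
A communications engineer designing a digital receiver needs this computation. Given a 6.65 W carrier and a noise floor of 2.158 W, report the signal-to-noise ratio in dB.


SNR in decibels:
SNR = 10 * log10(Ps / Pn)
    = 10 * log10(6.65 / 2.158)
    = 10 * log10(3.0816)
    = 10 * 0.4888
    = 4.89 dB

4.89 dB


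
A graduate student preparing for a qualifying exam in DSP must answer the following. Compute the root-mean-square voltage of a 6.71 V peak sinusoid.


RMS voltage for a sinusoidal waveform:
V_rms = V_peak / sqrt(2)
      = 6.71 / 1.414214
      = 4.745 V

4.745 V


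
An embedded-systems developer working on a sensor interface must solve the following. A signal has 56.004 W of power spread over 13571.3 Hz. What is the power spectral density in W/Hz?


Power spectral density:
PSD = P / BW
    = 56.004 / 13571.3
    = 0.00412665 W/Hz

0.00412665 W/Hz


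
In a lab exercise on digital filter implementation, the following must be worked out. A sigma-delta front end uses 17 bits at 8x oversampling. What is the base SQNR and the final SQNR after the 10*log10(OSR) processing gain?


Step 1 — baseline SQNR at Nyquist:
SQNR_base = 6.02*N + 1.76
          = 6.02*17 + 1.76
          = 104.1 dB

Step 2 — oversampling processing gain:
G = 10*log10(OSR) = 10*log10(8) = 9.03 dB

Step 3 — total:
SQNR_total = 104.1 + 9.03 = 113.13 dB

Base SQNR = 104.1 dB; oversampled SQNR = 113.13 dB


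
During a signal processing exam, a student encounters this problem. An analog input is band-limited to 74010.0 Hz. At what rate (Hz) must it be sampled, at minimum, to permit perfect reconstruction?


The Nyquist rate is twice the maximum frequency component.
fs_min = 2 * fmax
      = 2 * 74010.0
      = 148020.0 Hz

148020.0


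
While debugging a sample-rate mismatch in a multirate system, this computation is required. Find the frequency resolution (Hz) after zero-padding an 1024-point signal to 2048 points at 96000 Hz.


Frequency resolution after zero-padding:
N_padded = 1024 * 2 = 2048
df = fs / N_padded
   = 96000 / 2048
   = 46.875 Hz

46.875 Hz


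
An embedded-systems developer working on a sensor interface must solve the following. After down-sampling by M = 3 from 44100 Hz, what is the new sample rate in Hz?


Decimation reduces the sample rate:
fs_out = fs_in / M
       = 44100 / 3
       = 14700.0 Hz

14700.0 Hz


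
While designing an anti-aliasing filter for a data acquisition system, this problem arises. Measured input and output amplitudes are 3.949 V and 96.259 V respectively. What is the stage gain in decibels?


Voltage gain in dB:
G = 20 * log10(Vout / Vin)
  = 20 * log10(96.259 / 3.949)
  = 20 * log10(24.375538)
  = 20 * 1.386954
  = 27.74 dB

27.74 dB


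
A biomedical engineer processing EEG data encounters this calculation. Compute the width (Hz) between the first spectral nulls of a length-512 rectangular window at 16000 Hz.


Main lobe width for a rectangular window:
Width = 2 * fs / N
      = 2 * 16000 / 512
      = 32000 / 512
      = 62.5 Hz

62.5 Hz


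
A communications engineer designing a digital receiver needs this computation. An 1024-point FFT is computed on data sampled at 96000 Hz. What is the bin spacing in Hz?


DFT frequency resolution:
df = fs / N
   = 96000 / 1024
   = 93.75 Hz

93.75 Hz


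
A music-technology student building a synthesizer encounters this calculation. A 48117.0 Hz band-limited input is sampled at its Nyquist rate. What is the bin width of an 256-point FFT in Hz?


Step 1 — Nyquist sampling rate:
fs = 2 * fmax = 2 * 48117.0 = 96234.0 Hz

Step 2 — DFT bin spacing:
df = fs / N = 96234.0 / 256 = 375.9141 Hz

375.9141 Hz


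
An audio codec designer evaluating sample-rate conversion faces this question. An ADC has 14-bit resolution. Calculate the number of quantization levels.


Number of quantization levels = 2^N
= 2^14
= 16384

16384


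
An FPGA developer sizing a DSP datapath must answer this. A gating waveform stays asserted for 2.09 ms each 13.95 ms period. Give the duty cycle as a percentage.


Duty cycle as a percentage:
DC = (t_on / T) * 100
   = (2.09 / 13.95) * 100
   = 0.149821 * 100
   = 14.98 %

14.98 %


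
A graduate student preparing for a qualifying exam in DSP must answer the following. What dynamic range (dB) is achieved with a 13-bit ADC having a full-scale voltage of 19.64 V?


Dynamic range from full-scale to LSB:
V_min = V_max / 2^bits = 19.64 / 2^13
DR = 20 * log10(V_max / V_min)
   = 20 * log10(2^13)
   = 20 * 13 * log10(2)
   = 78.27 dB

78.27 dB


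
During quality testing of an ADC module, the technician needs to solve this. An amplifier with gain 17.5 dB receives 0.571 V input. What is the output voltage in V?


Output voltage from dB gain:
V_out = V_in * 10^(gain_dB / 20)
      = 0.571 * 10^(17.5 / 20)
      = 0.571 * 7.498942
      = 4.2819 V

4.2819 V


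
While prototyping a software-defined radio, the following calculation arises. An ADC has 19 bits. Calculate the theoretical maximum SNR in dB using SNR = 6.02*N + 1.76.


Theoretical SNR for a full-scale sinusoid:
SNR = 6.02 * N + 1.76
    = 6.02 * 19 + 1.76
    = 114.38 + 1.76
    = 116.14 dB

116.14 dB


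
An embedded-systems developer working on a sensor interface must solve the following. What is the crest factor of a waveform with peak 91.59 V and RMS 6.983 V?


Crest factor is the ratio of peak to RMS:
CF = V_peak / V_rms
   = 91.59 / 6.983
   = 13.1161

13.1161


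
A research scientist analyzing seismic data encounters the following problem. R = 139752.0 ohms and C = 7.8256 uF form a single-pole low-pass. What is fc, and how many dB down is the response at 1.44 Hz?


Step 1 — cutoff frequency:
fc = 1 / (2*pi*R*C)
C = 7.8256 uF = 7.8256e-06 F
fc = 1 / (2*pi*139752.0*7.8256e-06)
   = 0.145527 Hz

Step 2 — magnitude at f = 1.44 Hz:
|H(f)| = 1 / sqrt(1 + (f/fc)^2)
f/fc = 1.44 / 0.145527 = 9.895071
|H| = 1 / sqrt(1 + 97.91243) = 0.1005483
|H|_dB = 20*log10(0.1005483) = -19.95 dB

fc = 0.145527 Hz; |H(1.44 Hz)| = -19.95 dB


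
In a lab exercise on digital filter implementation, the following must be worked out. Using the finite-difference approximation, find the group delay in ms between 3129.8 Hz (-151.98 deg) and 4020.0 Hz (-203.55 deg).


Group delay from phase difference:
tau = -d(phi)/d(omega)
d(phi) = -51.57 deg = -0.900066 rad
d(omega) = 2*pi*(4020.0 - 3129.8) = 5593.2916 rad/s
tau = -(-0.900066) / 5593.2916
    = 0.1609 ms

0.1609 ms


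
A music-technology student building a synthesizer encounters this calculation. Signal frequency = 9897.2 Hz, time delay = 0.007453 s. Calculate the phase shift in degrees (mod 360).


Phase shift from frequency and time delay:
phi = 360 * f * t_delay
    = 360 * 9897.2 * 0.007453
    = 26554.98 degrees
    mod 360 = 274.98 degrees

274.98 degrees


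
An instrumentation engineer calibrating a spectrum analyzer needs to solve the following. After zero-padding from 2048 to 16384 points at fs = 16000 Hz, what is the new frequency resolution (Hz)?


Frequency resolution after zero-padding:
N_padded = 2048 * 8 = 16384
df = fs / N_padded
   = 16000 / 16384
   = 0.9766 Hz

0.9766 Hz


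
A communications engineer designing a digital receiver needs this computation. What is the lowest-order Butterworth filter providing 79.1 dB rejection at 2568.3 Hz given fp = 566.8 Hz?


Butterworth filter order formula:
n = log10(10^(A/10) - 1) / (2 * log10(f_stop/f_pass))
10^(79.1/10) - 1 = 81283050.6164
f_stop/f_pass = 2568.3 / 566.8 = 4.5312
n = 6.027 -> ceil = 7

7


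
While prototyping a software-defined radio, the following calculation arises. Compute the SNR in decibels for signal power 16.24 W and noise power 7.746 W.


SNR in decibels:
SNR = 10 * log10(Ps / Pn)
    = 10 * log10(16.24 / 7.746)
    = 10 * log10(2.0966)
    = 10 * 0.3215
    = 3.22 dB

3.22 dB


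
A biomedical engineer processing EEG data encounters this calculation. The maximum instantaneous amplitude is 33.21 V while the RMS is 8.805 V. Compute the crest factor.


Crest factor is the ratio of peak to RMS:
CF = V_peak / V_rms
   = 33.21 / 8.805
   = 3.7717

3.7717


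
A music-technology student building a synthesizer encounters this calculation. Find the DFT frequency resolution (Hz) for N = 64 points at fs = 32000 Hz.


DFT frequency resolution:
df = fs / N
   = 32000 / 64
   = 500.0 Hz

500.0 Hz


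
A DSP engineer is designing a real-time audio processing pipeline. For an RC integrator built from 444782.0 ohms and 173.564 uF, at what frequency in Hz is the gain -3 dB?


Cutoff frequency of a first-order RC filter:
fc = 1 / (2 * pi * R * C)
C = 173.564 uF = 0.000173564 F
fc = 1 / (2 * pi * 444782.0 * 0.000173564)
   = 1 / 485.05023814074
   = 0.002062 Hz

0.002062 Hz


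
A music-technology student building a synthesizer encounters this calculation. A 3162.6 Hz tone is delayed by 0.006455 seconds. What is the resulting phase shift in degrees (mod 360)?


Phase shift from frequency and time delay:
phi = 360 * f * t_delay
    = 360 * 3162.6 * 0.006455
    = 7349.25 degrees
    mod 360 = 149.25 degrees

149.25 degrees


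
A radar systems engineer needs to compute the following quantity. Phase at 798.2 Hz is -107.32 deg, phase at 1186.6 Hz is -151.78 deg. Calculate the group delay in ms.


Group delay from phase difference:
tau = -d(phi)/d(omega)
d(phi) = -44.46 deg = -0.775973 rad
d(omega) = 2*pi*(1186.6 - 798.2) = 2440.3892 rad/s
tau = -(-0.775973) / 2440.3892
    = 0.318 ms

0.318 ms


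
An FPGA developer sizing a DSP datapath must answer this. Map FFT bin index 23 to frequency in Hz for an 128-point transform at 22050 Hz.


Frequency of DFT bin k:
f_k = k * fs / N
    = 23 * 22050 / 128
    = 507150 / 128
    = 3962.109 Hz

3962.109 Hz


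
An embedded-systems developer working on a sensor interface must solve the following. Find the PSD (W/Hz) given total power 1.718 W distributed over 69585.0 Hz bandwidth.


Power spectral density:
PSD = P / BW
    = 1.718 / 69585.0
    = 2.469e-05 W/Hz

2.469e-05 W/Hz


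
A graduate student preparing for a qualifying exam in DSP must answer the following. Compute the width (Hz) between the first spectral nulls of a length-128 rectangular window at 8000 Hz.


Main lobe width for a rectangular window:
Width = 2 * fs / N
      = 2 * 8000 / 128
      = 16000 / 128
      = 125.0 Hz

125.0 Hz


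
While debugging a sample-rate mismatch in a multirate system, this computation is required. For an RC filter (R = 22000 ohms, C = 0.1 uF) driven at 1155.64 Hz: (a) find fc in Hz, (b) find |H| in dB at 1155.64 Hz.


Step 1 — cutoff frequency:
fc = 1 / (2*pi*R*C)
C = 0.1 uF = 1e-07 F
fc = 1 / (2*pi*22000*1e-07)
   = 72.3432 Hz

Step 2 — magnitude at f = 1155.64 Hz:
|H(f)| = 1 / sqrt(1 + (f/fc)^2)
f/fc = 1155.64 / 72.3432 = 15.974411
|H| = 1 / sqrt(1 + 255.181807) = 0.0624778
|H|_dB = 20*log10(0.0624778) = -24.09 dB

fc = 72.3432 Hz; |H(1155.64 Hz)| = -24.09 dB


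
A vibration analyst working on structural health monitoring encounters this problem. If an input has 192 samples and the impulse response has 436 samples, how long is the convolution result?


Linear convolution output length:
L = N + M - 1
  = 192 + 436 - 1
  = 627 samples

627


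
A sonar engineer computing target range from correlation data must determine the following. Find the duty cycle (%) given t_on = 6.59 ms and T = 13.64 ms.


Duty cycle as a percentage:
DC = (t_on / T) * 100
   = (6.59 / 13.64) * 100
   = 0.483138 * 100
   = 48.31 %

48.31 %


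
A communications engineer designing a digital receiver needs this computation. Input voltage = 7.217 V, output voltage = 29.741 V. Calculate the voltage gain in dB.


Voltage gain in dB:
G = 20 * log10(Vout / Vin)
  = 20 * log10(29.741 / 7.217)
  = 20 * log10(4.120964)
  = 20 * 0.614999
  = 12.3 dB

12.3 dB


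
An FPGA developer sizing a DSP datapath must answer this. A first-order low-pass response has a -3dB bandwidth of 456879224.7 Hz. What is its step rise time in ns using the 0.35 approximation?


Rise time from bandwidth relationship:
tr = 0.35 / BW
   = 0.35 / 456879224.7
   = 7.660667876e-10 s
   = 0.7661 ns

0.7661 ns


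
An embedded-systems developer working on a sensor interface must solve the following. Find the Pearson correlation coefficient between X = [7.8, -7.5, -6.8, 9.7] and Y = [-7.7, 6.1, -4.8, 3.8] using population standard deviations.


Pearson correlation coefficient (population):
r = cov(X,Y) / (std(X) * std(Y))
Mean X = 0.8, Mean Y = -0.65
Cov(X,Y) = -8.5575
Std(X) = 7.982168, Std(Y) = 5.750869
r = -0.1864

-0.1864


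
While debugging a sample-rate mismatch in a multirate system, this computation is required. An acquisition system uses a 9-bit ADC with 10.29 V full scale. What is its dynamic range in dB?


Dynamic range from full-scale to LSB:
V_min = V_max / 2^bits = 10.29 / 2^9
DR = 20 * log10(V_max / V_min)
   = 20 * log10(2^9)
   = 20 * 9 * log10(2)
   = 54.19 dB

54.19 dB


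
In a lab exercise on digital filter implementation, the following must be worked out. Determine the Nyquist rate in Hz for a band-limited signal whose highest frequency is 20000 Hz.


The Nyquist rate is twice the maximum frequency component.
fs_min = 2 * fmax
      = 2 * 20000
      = 40000 Hz

40000


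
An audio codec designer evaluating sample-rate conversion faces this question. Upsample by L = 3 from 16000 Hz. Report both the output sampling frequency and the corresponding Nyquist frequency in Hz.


Step 1 — output sample rate after interpolation by L:
fs_out = L * fs_in = 3 * 16000 = 48000 Hz

Step 2 — Nyquist frequency of the output stream:
f_Nyq = fs_out / 2 = 48000 / 2 = 24000.0 Hz

fs_out = 48000 Hz; f_Nyquist = 24000.0 Hz


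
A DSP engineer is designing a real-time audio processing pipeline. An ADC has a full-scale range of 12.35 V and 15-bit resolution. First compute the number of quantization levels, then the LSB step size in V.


Step 1 — number of quantization levels:
L = 2^N = 2^15 = 32768

Step 2 — LSB step size:
delta = Vfs / L
      = 12.35 / 32768
      = 0.00037689 V

Levels = 32768; step size = 0.00037689 V


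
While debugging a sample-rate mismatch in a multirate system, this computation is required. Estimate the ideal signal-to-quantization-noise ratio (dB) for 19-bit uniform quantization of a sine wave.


Theoretical SNR for a full-scale sinusoid:
SNR = 6.02 * N + 1.76
    = 6.02 * 19 + 1.76
    = 114.38 + 1.76
    = 116.14 dB

116.14 dB


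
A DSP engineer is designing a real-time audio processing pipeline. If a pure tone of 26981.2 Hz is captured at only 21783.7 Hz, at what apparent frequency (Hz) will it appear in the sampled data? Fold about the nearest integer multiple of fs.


Compute the nearest integer multiple of fs to the signal:
n = round(26981.2 / 21783.7) = 1
f_alias = |26981.2 - 1 * 21783.7|
        = |26981.2 - 21783.7|
        = 5197.5 Hz

5197.5


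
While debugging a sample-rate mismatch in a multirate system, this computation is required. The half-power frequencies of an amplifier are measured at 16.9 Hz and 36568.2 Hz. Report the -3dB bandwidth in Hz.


Bandwidth is the difference of -3dB frequencies:
BW = f_high - f_low
   = 36568.2 - 16.9
   = 36551.3 Hz

36551.3 Hz


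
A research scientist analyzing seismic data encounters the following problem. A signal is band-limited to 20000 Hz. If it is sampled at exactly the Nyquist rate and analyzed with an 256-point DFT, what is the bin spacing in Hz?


Step 1 — Nyquist sampling rate:
fs = 2 * fmax = 2 * 20000 = 40000 Hz

Step 2 — DFT bin spacing:
df = fs / N = 40000 / 256 = 156.25 Hz

156.25 Hz


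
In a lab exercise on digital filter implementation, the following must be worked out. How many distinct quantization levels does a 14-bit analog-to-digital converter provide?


Number of quantization levels = 2^N
= 2^14
= 16384

16384


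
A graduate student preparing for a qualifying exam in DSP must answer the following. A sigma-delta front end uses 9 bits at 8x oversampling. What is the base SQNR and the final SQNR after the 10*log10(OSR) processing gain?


Step 1 — baseline SQNR at Nyquist:
SQNR_base = 6.02*N + 1.76
          = 6.02*9 + 1.76
          = 55.94 dB

Step 2 — oversampling processing gain:
G = 10*log10(OSR) = 10*log10(8) = 9.03 dB

Step 3 — total:
SQNR_total = 55.94 + 9.03 = 64.97 dB

Base SQNR = 55.94 dB; oversampled SQNR = 64.97 dB


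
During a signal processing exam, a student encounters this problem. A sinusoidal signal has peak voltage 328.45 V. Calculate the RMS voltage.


RMS voltage for a sinusoidal waveform:
V_rms = V_peak / sqrt(2)
      = 328.45 / 1.414214
      = 232.249 V

232.249 V


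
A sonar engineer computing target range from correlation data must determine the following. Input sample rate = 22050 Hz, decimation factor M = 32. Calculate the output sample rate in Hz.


Decimation reduces the sample rate:
fs_out = fs_in / M
       = 22050 / 32
       = 689.0625 Hz

689.0625 Hz


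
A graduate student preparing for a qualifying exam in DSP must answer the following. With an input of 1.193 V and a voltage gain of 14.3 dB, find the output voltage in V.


Output voltage from dB gain:
V_out = V_in * 10^(gain_dB / 20)
      = 1.193 * 10^(14.3 / 20)
      = 1.193 * 5.188
      = 6.1893 V

6.1893 V


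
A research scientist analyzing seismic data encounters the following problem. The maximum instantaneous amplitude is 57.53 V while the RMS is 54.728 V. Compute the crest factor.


Crest factor is the ratio of peak to RMS:
CF = V_peak / V_rms
   = 57.53 / 54.728
   = 1.0512

1.0512


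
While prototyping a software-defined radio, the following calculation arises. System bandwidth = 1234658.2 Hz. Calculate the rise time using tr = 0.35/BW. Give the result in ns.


Rise time from bandwidth relationship:
tr = 0.35 / BW
   = 0.35 / 1234658.2
   = 2.834792658e-07 s
   = 283.4793 ns

283.4793 ns


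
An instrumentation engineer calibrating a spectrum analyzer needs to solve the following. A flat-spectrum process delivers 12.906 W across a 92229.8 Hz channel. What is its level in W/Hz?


Power spectral density:
PSD = P / BW
    = 12.906 / 92229.8
    = 0.00013993 W/Hz

0.00013993 W/Hz


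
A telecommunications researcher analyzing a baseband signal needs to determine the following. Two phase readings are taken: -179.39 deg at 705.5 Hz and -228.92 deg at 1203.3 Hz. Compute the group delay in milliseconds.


Group delay from phase difference:
tau = -d(phi)/d(omega)
d(phi) = -49.53 deg = -0.864462 rad
d(omega) = 2*pi*(1203.3 - 705.5) = 3127.7696 rad/s
tau = -(-0.864462) / 3127.7696
    = 0.2764 ms

0.2764 ms


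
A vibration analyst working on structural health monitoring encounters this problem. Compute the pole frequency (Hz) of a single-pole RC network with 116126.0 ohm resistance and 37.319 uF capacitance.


Cutoff frequency of a first-order RC filter:
fc = 1 / (2 * pi * R * C)
C = 37.319 uF = 3.7319e-05 F
fc = 1 / (2 * pi * 116126.0 * 3.7319e-05)
   = 1 / 27.229479083774
   = 0.036725 Hz

0.036725 Hz


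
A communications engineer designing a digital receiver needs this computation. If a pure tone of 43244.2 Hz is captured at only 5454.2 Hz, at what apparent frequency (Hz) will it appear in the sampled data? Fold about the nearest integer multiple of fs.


Compute the nearest integer multiple of fs to the signal:
n = round(43244.2 / 5454.2) = 8
f_alias = |43244.2 - 8 * 5454.2|
        = |43244.2 - 43633.6|
        = 389.4 Hz

389.4


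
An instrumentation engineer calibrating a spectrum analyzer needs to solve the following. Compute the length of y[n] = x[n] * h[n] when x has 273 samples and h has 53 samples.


Linear convolution output length:
L = N + M - 1
  = 273 + 53 - 1
  = 325 samples

325


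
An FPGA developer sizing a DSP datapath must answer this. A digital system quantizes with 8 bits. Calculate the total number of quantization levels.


Number of quantization levels = 2^N
= 2^8
= 256

256


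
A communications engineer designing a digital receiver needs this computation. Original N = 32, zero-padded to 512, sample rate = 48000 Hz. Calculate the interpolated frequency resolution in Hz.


Frequency resolution after zero-padding:
N_padded = 32 * 16 = 512
df = fs / N_padded
   = 48000 / 512
   = 93.75 Hz

93.75 Hz


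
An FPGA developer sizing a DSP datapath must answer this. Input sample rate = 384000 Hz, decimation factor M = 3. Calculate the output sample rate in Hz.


Decimation reduces the sample rate:
fs_out = fs_in / M
       = 384000 / 3
       = 128000.0 Hz

128000.0 Hz


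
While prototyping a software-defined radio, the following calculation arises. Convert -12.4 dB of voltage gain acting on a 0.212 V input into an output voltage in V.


Output voltage from dB gain:
V_out = V_in * 10^(gain_dB / 20)
      = 0.212 * 10^(-12.4 / 20)
      = 0.212 * 0.239883
      = 0.0509 V

0.0509 V


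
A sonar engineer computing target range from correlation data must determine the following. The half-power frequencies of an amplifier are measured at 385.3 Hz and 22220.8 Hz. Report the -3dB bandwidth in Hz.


Bandwidth is the difference of -3dB frequencies:
BW = f_high - f_low
   = 22220.8 - 385.3
   = 21835.5 Hz

21835.5 Hz


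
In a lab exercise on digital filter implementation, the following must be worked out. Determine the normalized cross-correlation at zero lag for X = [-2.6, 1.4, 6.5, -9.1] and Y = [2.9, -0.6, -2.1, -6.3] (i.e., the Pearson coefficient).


Pearson correlation coefficient (population):
r = cov(X,Y) / (std(X) * std(Y))
Mean X = -0.95, Mean Y = -1.525
Cov(X,Y) = 7.37625
Std(X) = 5.704603, Std(Y) = 3.300284
r = 0.3918

0.3918


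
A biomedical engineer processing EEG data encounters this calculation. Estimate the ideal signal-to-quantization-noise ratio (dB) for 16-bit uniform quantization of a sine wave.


Theoretical SNR for a full-scale sinusoid:
SNR = 6.02 * N + 1.76
    = 6.02 * 16 + 1.76
    = 96.32 + 1.76
    = 98.08 dB

98.08 dB


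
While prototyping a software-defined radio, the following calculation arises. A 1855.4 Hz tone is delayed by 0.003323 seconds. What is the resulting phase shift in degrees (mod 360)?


Phase shift from frequency and time delay:
phi = 360 * f * t_delay
    = 360 * 1855.4 * 0.003323
    = 2219.58 degrees
    mod 360 = 59.58 degrees

59.58 degrees


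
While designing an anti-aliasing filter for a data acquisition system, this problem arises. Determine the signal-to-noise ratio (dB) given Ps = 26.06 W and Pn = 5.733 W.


SNR in decibels:
SNR = 10 * log10(Ps / Pn)
    = 10 * log10(26.06 / 5.733)
    = 10 * log10(4.5456)
    = 10 * 0.6576
    = 6.58 dB

6.58 dB


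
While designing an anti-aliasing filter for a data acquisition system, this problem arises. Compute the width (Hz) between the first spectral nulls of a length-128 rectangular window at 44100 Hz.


Main lobe width for a rectangular window:
Width = 2 * fs / N
      = 2 * 44100 / 128
      = 88200 / 128
      = 689.062 Hz

689.062 Hz


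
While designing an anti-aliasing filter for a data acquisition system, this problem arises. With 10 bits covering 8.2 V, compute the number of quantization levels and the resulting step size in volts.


Step 1 — number of quantization levels:
L = 2^N = 2^10 = 1024

Step 2 — LSB step size:
delta = Vfs / L
      = 8.2 / 1024
      = 0.00800781 V

Levels = 1024; step size = 0.00800781 V


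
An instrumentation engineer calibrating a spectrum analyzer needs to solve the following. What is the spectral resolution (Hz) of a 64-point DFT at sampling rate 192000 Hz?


DFT frequency resolution:
df = fs / N
   = 192000 / 64
   = 3000.0 Hz

3000.0 Hz


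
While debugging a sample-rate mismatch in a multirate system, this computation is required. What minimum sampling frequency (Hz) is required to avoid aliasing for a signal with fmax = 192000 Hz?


The Nyquist rate is twice the maximum frequency component.
fs_min = 2 * fmax
      = 2 * 192000
      = 384000 Hz

384000


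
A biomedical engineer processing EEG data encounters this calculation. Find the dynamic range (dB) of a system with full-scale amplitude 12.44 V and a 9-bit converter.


Dynamic range from full-scale to LSB:
V_min = V_max / 2^bits = 12.44 / 2^9
DR = 20 * log10(V_max / V_min)
   = 20 * log10(2^9)
   = 20 * 9 * log10(2)
   = 54.19 dB

54.19 dB


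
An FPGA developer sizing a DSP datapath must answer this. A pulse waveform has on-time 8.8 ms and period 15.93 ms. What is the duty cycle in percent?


Duty cycle as a percentage:
DC = (t_on / T) * 100
   = (8.8 / 15.93) * 100
   = 0.552417 * 100
   = 55.24 %

55.24 %


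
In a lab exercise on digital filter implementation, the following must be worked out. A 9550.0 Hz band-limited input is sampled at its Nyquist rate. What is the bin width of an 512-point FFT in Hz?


Step 1 — Nyquist sampling rate:
fs = 2 * fmax = 2 * 9550.0 = 19100.0 Hz

Step 2 — DFT bin spacing:
df = fs / N = 19100.0 / 512 = 37.3047 Hz

37.3047 Hz


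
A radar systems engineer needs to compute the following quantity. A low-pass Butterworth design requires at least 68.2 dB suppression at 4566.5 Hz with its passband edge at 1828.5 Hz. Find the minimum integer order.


Butterworth filter order formula:
n = log10(10^(A/10) - 1) / (2 * log10(f_stop/f_pass))
10^(68.2/10) - 1 = 6606933.4801
f_stop/f_pass = 4566.5 / 1828.5 = 2.4974
n = 8.5789 -> ceil = 9

9


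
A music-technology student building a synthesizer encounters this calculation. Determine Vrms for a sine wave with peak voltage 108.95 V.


RMS voltage for a sinusoidal waveform:
V_rms = V_peak / sqrt(2)
      = 108.95 / 1.414214
      = 77.039 V

77.039 V


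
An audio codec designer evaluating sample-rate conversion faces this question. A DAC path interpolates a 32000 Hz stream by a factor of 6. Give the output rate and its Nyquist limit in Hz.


Step 1 — output sample rate after interpolation by L:
fs_out = L * fs_in = 6 * 32000 = 192000 Hz

Step 2 — Nyquist frequency of the output stream:
f_Nyq = fs_out / 2 = 192000 / 2 = 96000.0 Hz

fs_out = 192000 Hz; f_Nyquist = 96000.0 Hz


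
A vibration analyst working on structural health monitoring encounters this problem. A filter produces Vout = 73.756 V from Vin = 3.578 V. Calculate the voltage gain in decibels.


Voltage gain in dB:
G = 20 * log10(Vout / Vin)
  = 20 * log10(73.756 / 3.578)
  = 20 * log10(20.613751)
  = 20 * 1.314157
  = 26.28 dB

26.28 dB


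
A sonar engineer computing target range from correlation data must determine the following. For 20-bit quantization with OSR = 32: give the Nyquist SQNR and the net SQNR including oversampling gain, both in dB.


Step 1 — baseline SQNR at Nyquist:
SQNR_base = 6.02*N + 1.76
          = 6.02*20 + 1.76
          = 122.16 dB

Step 2 — oversampling processing gain:
G = 10*log10(OSR) = 10*log10(32) = 15.05 dB

Step 3 — total:
SQNR_total = 122.16 + 15.05 = 137.21 dB

Base SQNR = 122.16 dB; oversampled SQNR = 137.21 dB


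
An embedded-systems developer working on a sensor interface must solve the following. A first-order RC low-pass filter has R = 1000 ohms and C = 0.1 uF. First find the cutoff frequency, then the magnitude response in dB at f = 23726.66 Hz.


Step 1 — cutoff frequency:
fc = 1 / (2*pi*R*C)
C = 0.1 uF = 1e-07 F
fc = 1 / (2*pi*1000*1e-07)
   = 1591.549 Hz

Step 2 — magnitude at f = 23726.66 Hz:
|H(f)| = 1 / sqrt(1 + (f/fc)^2)
f/fc = 23726.66 / 1591.549 = 14.907904
|H| = 1 / sqrt(1 + 222.245602) = 0.0669281
|H|_dB = 20*log10(0.0669281) = -23.49 dB

fc = 1591.549 Hz; |H(23726.66 Hz)| = -23.49 dB


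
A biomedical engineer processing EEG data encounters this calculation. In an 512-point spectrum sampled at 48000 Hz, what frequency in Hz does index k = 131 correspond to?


Frequency of DFT bin k:
f_k = k * fs / N
    = 131 * 48000 / 512
    = 6288000 / 512
    = 12281.25 Hz

12281.25 Hz


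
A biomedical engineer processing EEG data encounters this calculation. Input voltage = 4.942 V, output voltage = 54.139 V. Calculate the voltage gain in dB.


Voltage gain in dB:
G = 20 * log10(Vout / Vin)
  = 20 * log10(54.139 / 4.942)
  = 20 * log10(10.954877)
  = 20 * 1.039607
  = 20.79 dB

20.79 dB


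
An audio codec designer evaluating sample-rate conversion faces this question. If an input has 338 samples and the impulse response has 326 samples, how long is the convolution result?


Linear convolution output length:
L = N + M - 1
  = 338 + 326 - 1
  = 663 samples

663


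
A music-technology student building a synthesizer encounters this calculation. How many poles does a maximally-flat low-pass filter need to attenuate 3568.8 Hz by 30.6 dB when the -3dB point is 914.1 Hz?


Butterworth filter order formula:
n = log10(10^(A/10) - 1) / (2 * log10(f_stop/f_pass))
10^(30.6/10) - 1 = 1147.1536
f_stop/f_pass = 3568.8 / 914.1 = 3.9042
n = 2.5862 -> ceil = 3

3


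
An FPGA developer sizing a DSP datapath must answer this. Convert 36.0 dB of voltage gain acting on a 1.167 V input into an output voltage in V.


Output voltage from dB gain:
V_out = V_in * 10^(gain_dB / 20)
      = 1.167 * 10^(36.0 / 20)
      = 1.167 * 63.095734
      = 73.6327 V

73.6327 V


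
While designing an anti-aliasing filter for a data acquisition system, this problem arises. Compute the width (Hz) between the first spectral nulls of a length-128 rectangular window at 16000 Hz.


Main lobe width for a rectangular window:
Width = 2 * fs / N
      = 2 * 16000 / 128
      = 32000 / 128
      = 250.0 Hz

250.0 Hz


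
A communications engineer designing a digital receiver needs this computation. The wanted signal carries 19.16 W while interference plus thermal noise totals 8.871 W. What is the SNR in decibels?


SNR in decibels:
SNR = 10 * log10(Ps / Pn)
    = 10 * log10(19.16 / 8.871)
    = 10 * log10(2.1598)
    = 10 * 0.3344
    = 3.34 dB

3.34 dB


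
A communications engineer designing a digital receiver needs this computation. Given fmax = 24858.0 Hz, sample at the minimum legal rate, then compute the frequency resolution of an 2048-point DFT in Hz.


Step 1 — Nyquist sampling rate:
fs = 2 * fmax = 2 * 24858.0 = 49716.0 Hz

Step 2 — DFT bin spacing:
df = fs / N = 49716.0 / 2048 = 24.2754 Hz

24.2754 Hz


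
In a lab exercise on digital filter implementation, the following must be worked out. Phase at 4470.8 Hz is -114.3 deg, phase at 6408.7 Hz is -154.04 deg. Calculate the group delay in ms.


Group delay from phase difference:
tau = -d(phi)/d(omega)
d(phi) = -39.74 deg = -0.693594 rad
d(omega) = 2*pi*(6408.7 - 4470.8) = 12176.1848 rad/s
tau = -(-0.693594) / 12176.1848
    = 0.057 ms

0.057 ms


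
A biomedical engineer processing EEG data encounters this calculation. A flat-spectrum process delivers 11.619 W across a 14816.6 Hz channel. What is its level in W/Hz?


Power spectral density:
PSD = P / BW
    = 11.619 / 14816.6
    = 0.00078419 W/Hz

0.00078419 W/Hz


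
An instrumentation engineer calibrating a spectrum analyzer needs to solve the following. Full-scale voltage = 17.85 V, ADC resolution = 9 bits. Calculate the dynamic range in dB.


Dynamic range from full-scale to LSB:
V_min = V_max / 2^bits = 17.85 / 2^9
DR = 20 * log10(V_max / V_min)
   = 20 * log10(2^9)
   = 20 * 9 * log10(2)
   = 54.19 dB

54.19 dB


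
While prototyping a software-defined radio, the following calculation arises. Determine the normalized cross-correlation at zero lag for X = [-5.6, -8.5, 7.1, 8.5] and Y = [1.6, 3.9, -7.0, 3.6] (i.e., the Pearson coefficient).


Pearson correlation coefficient (population):
r = cov(X,Y) / (std(X) * std(Y))
Mean X = 0.375, Mean Y = 0.525
Cov(X,Y) = -15.499375
Std(X) = 7.511782, Std(Y) = 4.433607
r = -0.4654

-0.4654


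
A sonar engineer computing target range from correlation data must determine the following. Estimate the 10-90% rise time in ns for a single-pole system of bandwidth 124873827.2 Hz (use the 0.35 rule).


Rise time from bandwidth relationship:
tr = 0.35 / BW
   = 0.35 / 124873827.2
   = 2.802829126e-09 s
   = 2.8028 ns

2.8028 ns


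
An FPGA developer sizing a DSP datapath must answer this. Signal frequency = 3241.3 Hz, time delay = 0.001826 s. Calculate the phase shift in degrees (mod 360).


Phase shift from frequency and time delay:
phi = 360 * f * t_delay
    = 360 * 3241.3 * 0.001826
    = 2130.7 degrees
    mod 360 = 330.7 degrees

330.7 degrees


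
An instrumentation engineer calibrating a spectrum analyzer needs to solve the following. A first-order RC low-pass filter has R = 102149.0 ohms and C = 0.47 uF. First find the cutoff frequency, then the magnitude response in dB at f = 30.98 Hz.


Step 1 — cutoff frequency:
fc = 1 / (2*pi*R*C)
C = 0.47 uF = 4.7e-07 F
fc = 1 / (2*pi*102149.0*4.7e-07)
   = 3.31504 Hz

Step 2 — magnitude at f = 30.98 Hz:
|H(f)| = 1 / sqrt(1 + (f/fc)^2)
f/fc = 30.98 / 3.31504 = 9.345287
|H| = 1 / sqrt(1 + 87.334389) = 0.1063984
|H|_dB = 20*log10(0.1063984) = -19.46 dB

fc = 3.31504 Hz; |H(30.98 Hz)| = -19.46 dB


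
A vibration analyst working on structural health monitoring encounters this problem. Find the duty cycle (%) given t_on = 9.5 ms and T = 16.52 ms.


Duty cycle as a percentage:
DC = (t_on / T) * 100
   = (9.5 / 16.52) * 100
   = 0.575061 * 100
   = 57.51 %

57.51 %


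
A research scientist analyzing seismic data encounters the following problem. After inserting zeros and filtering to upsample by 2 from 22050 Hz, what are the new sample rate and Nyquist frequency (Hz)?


Step 1 — output sample rate after interpolation by L:
fs_out = L * fs_in = 2 * 22050 = 44100 Hz

Step 2 — Nyquist frequency of the output stream:
f_Nyq = fs_out / 2 = 44100 / 2 = 22050.0 Hz

fs_out = 44100 Hz; f_Nyquist = 22050.0 Hz


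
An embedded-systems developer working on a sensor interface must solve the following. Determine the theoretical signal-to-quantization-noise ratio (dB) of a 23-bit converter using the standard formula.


Theoretical SNR for a full-scale sinusoid:
SNR = 6.02 * N + 1.76
    = 6.02 * 23 + 1.76
    = 138.46 + 1.76
    = 140.22 dB

140.22 dB


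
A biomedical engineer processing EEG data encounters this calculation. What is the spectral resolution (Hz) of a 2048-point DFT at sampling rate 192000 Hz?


DFT frequency resolution:
df = fs / N
   = 192000 / 2048
   = 93.75 Hz

93.75 Hz


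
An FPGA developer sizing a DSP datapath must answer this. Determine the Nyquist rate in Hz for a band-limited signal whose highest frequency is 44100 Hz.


The Nyquist rate is twice the maximum frequency component.
fs_min = 2 * fmax
      = 2 * 44100
      = 88200 Hz

88200


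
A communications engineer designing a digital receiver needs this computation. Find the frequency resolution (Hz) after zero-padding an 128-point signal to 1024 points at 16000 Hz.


Frequency resolution after zero-padding:
N_padded = 128 * 8 = 1024
df = fs / N_padded
   = 16000 / 1024
   = 15.625 Hz

15.625 Hz


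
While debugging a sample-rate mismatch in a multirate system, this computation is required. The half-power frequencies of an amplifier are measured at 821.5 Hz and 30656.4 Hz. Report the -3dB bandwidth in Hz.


Bandwidth is the difference of -3dB frequencies:
BW = f_high - f_low
   = 30656.4 - 821.5
   = 29834.9 Hz

29834.9 Hz


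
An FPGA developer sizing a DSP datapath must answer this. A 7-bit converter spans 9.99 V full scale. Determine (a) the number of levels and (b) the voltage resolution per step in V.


Step 1 — number of quantization levels:
L = 2^N = 2^7 = 128

Step 2 — LSB step size:
delta = Vfs / L
      = 9.99 / 128
      = 0.07804688 V

Levels = 128; step size = 0.07804688 V


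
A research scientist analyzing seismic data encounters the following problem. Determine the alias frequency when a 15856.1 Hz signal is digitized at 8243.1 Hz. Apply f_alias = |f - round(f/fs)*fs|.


Compute the nearest integer multiple of fs to the signal:
n = round(15856.1 / 8243.1) = 2
f_alias = |15856.1 - 2 * 8243.1|
        = |15856.1 - 16486.2|
        = 630.1 Hz

630.1


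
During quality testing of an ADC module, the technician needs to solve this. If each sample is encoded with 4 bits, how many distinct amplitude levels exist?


Number of quantization levels = 2^N
= 2^4
= 16

16


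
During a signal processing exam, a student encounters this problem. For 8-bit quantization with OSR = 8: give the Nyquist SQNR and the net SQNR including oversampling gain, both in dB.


Step 1 — baseline SQNR at Nyquist:
SQNR_base = 6.02*N + 1.76
          = 6.02*8 + 1.76
          = 49.92 dB

Step 2 — oversampling processing gain:
G = 10*log10(OSR) = 10*log10(8) = 9.03 dB

Step 3 — total:
SQNR_total = 49.92 + 9.03 = 58.95 dB

Base SQNR = 49.92 dB; oversampled SQNR = 58.95 dB


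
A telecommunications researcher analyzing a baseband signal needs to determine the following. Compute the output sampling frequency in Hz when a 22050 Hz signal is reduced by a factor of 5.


Decimation reduces the sample rate:
fs_out = fs_in / M
       = 22050 / 5
       = 4410.0 Hz

4410.0 Hz


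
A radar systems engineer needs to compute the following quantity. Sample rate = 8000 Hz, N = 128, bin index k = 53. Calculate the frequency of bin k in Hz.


Frequency of DFT bin k:
f_k = k * fs / N
    = 53 * 8000 / 128
    = 424000 / 128
    = 3312.5 Hz

3312.5 Hz


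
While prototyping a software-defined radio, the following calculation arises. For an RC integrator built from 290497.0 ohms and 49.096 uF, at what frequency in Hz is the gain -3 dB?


Cutoff frequency of a first-order RC filter:
fc = 1 / (2 * pi * R * C)
C = 49.096 uF = 4.9096e-05 F
fc = 1 / (2 * pi * 290497.0 * 4.9096e-05)
   = 1 / 89.612301289097
   = 0.011159 Hz

0.011159 Hz
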